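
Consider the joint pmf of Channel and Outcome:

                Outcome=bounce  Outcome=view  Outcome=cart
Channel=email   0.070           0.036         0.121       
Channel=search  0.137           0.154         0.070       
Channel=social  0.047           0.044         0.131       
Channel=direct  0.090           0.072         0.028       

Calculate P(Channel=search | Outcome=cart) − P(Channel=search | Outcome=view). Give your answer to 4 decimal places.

P(Outcome=cart) = 0.121 + 0.070 + 0.131 + 0.028 = 0.350; P(Channel=search | Outcome=cart) = 0.070/0.350 = 0.20000.
P(Outcome=view) = 0.036 + 0.154 + 0.044 + 0.072 = 0.306; P(Channel=search | Outcome=view) = 0.154/0.306 = 0.50327.
Difference = -0.3033.

-0.3033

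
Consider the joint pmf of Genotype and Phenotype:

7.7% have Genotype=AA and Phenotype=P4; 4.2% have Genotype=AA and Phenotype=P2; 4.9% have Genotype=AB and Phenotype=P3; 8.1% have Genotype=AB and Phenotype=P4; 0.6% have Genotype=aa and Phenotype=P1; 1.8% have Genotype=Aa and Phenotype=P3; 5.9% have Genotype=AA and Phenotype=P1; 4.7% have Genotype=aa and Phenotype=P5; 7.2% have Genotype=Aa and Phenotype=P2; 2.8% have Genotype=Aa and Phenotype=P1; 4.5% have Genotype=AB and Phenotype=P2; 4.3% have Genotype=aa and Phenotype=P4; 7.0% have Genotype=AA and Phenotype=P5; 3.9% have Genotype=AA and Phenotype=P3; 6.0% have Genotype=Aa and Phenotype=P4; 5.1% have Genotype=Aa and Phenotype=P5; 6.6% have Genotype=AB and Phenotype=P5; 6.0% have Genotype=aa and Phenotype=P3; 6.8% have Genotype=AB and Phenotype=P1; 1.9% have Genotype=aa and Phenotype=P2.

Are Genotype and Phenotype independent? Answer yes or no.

P(Genotype=Aa) = 0.229 and P(Phenotype=P2) = 0.178, so their product is 0.04076, but P(Genotype=Aa, Phenotype=P2) = 0.072. Since these differ, Genotype and Phenotype are not independent.

no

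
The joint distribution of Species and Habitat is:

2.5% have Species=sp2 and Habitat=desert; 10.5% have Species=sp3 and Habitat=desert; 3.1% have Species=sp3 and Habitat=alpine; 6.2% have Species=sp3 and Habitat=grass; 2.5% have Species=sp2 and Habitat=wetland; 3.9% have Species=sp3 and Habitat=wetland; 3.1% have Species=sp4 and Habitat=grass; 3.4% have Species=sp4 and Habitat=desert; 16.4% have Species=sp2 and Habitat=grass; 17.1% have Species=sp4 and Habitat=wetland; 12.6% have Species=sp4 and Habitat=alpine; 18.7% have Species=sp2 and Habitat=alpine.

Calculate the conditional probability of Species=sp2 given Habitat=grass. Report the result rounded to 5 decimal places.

0.63813

P(Habitat=grass) = 0.164 + 0.062 + 0.031 = 0.257.
P(Species=sp2 | Habitat=grass) = 0.164/0.257 = 0.63813.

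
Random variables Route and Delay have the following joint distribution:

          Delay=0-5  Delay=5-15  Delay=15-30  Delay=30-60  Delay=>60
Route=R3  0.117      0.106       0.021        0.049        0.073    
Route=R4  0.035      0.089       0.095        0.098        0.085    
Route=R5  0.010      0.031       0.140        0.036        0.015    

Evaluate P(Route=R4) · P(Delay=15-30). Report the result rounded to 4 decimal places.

0.1029

P(Route=R4) = 0.035 + 0.089 + 0.095 + 0.098 + 0.085 = 0.402.
P(Delay=15-30) = 0.021 + 0.095 + 0.140 = 0.256.
Product: 0.402 × 0.256 = 0.1029.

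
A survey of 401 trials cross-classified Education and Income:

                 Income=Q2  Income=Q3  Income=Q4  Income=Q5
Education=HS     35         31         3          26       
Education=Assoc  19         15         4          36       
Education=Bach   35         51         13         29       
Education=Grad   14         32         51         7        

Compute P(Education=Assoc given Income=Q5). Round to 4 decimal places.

0.3673

Total with Income=Q5: 26 + 36 + 29 + 7 = 98.
P(Education=Assoc | Income=Q5) = 36/98 = 0.3673.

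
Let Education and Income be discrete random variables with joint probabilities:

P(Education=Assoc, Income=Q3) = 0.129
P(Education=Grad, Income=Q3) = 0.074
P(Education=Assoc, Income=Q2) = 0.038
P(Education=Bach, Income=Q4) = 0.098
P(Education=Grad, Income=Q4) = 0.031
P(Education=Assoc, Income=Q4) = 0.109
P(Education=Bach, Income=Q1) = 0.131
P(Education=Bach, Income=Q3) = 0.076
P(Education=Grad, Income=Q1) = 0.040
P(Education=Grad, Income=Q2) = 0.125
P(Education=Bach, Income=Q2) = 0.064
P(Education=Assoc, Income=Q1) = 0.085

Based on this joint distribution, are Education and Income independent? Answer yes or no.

no

P(Education=Grad) = 0.270 and P(Income=Q2) = 0.227, so their product is 0.06129, but P(Education=Grad, Income=Q2) = 0.125. Since these differ, Education and Income are not independent.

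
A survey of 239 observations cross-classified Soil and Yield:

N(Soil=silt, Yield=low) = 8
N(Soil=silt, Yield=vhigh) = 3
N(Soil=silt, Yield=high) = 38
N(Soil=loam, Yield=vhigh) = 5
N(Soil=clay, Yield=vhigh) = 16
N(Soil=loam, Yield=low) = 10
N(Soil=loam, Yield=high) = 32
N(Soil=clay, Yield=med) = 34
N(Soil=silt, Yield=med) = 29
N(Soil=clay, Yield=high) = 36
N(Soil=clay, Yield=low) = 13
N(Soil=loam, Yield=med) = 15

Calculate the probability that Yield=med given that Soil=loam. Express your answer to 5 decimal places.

Total with Soil=loam: 10 + 15 + 32 + 5 = 62.
P(Yield=med | Soil=loam) = 15/62 = 0.24194.

0.24194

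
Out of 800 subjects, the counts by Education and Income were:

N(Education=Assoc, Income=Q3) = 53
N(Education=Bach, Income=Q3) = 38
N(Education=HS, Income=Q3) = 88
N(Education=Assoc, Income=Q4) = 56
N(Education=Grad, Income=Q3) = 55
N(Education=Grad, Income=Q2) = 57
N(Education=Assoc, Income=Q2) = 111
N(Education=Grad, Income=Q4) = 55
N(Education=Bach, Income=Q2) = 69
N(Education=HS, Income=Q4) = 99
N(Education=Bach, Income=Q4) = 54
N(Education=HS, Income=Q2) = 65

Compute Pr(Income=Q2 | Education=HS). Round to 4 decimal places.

0.2579

Total with Education=HS: 65 + 88 + 99 = 252.
P(Income=Q2 | Education=HS) = 65/252 = 0.2579.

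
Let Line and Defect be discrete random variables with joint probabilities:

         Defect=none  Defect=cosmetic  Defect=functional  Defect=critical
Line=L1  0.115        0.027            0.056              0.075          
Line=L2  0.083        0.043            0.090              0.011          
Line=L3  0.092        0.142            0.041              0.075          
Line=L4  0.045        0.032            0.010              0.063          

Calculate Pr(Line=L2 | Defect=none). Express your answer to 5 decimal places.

P(Defect=none) = 0.115 + 0.083 + 0.092 + 0.045 = 0.335.
P(Line=L2 | Defect=none) = 0.083/0.335 = 0.24776.

0.24776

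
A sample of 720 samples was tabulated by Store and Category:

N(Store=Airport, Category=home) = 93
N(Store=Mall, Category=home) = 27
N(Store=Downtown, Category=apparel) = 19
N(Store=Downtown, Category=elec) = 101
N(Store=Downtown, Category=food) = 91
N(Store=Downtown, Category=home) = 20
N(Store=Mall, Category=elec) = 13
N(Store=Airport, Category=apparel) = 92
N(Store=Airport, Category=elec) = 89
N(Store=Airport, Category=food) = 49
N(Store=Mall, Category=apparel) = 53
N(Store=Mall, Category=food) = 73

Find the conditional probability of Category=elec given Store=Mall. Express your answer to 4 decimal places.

Total with Store=Mall: 73 + 53 + 13 + 27 = 166.
P(Category=elec | Store=Mall) = 13/166 = 0.0783.

0.0783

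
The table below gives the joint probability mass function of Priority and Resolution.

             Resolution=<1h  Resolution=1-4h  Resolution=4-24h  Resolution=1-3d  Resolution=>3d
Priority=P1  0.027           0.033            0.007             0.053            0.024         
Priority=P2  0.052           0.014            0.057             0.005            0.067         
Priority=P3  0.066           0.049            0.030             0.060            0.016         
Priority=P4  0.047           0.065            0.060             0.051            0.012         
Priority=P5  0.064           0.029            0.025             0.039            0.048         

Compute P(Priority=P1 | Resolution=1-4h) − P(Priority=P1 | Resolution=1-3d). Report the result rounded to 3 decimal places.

P(Resolution=1-4h) = 0.033 + 0.014 + 0.049 + 0.065 + 0.029 = 0.190; P(Priority=P1 | Resolution=1-4h) = 0.033/0.190 = 0.1737.
P(Resolution=1-3d) = 0.053 + 0.005 + 0.060 + 0.051 + 0.039 = 0.208; P(Priority=P1 | Resolution=1-3d) = 0.053/0.208 = 0.2548.
Difference = -0.081.

-0.081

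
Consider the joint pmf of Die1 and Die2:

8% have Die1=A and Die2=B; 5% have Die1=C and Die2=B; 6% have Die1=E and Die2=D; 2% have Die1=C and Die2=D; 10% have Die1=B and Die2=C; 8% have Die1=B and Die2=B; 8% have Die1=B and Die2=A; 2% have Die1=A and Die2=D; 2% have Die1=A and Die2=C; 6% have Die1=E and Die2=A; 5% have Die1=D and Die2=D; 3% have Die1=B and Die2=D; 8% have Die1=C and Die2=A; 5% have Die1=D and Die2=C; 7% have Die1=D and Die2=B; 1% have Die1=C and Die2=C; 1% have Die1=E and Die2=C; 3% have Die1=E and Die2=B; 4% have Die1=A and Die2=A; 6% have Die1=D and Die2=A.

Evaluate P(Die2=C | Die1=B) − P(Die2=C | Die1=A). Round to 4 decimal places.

P(Die1=B) = 0.08 + 0.08 + 0.10 + 0.03 = 0.29; P(Die2=C | Die1=B) = 0.10/0.29 = 0.34483.
P(Die1=A) = 0.04 + 0.08 + 0.02 + 0.02 = 0.16; P(Die2=C | Die1=A) = 0.02/0.16 = 0.12500.
Difference = 0.2198.

0.2198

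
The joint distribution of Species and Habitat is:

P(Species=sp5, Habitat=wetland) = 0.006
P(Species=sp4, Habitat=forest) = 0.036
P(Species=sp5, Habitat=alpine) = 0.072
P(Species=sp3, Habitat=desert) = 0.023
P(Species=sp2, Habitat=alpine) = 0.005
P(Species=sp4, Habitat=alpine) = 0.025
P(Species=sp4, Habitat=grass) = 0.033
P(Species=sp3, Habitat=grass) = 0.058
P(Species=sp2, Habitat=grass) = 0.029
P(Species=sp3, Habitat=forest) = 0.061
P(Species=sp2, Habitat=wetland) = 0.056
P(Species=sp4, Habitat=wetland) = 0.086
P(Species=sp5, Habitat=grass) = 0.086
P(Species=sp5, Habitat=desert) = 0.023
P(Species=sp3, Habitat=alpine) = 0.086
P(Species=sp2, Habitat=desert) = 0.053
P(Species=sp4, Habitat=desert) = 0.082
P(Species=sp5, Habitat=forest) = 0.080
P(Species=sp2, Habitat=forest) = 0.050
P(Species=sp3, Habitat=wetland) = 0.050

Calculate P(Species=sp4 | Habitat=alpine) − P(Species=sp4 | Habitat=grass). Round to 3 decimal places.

P(Habitat=alpine) = 0.005 + 0.086 + 0.025 + 0.072 = 0.188; P(Species=sp4 | Habitat=alpine) = 0.025/0.188 = 0.1330.
P(Habitat=grass) = 0.029 + 0.058 + 0.033 + 0.086 = 0.206; P(Species=sp4 | Habitat=grass) = 0.033/0.206 = 0.1602.
Difference = -0.027.

-0.027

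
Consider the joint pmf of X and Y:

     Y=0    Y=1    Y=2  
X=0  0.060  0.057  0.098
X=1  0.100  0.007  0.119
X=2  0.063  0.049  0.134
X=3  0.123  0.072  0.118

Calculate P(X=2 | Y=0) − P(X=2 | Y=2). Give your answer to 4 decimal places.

-0.1036

P(Y=0) = 0.060 + 0.100 + 0.063 + 0.123 = 0.346; P(X=2 | Y=0) = 0.063/0.346 = 0.18208.
P(Y=2) = 0.098 + 0.119 + 0.134 + 0.118 = 0.469; P(X=2 | Y=2) = 0.134/0.469 = 0.28571.
Difference = -0.1036.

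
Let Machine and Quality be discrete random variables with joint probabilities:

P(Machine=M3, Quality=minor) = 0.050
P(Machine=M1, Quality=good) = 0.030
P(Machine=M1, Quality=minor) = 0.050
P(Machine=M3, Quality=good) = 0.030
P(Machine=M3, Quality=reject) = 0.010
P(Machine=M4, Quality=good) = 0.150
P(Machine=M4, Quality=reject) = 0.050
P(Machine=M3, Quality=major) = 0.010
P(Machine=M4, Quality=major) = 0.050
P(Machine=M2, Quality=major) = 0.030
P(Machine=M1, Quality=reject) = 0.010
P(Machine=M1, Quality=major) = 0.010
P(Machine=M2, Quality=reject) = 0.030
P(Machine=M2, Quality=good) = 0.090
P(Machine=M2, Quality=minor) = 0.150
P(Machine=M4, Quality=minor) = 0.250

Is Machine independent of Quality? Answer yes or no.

yes

Every cell satisfies P(Machine,Quality) = P(Machine)·P(Quality). For instance P(Machine=M4) = 0.500, P(Quality=reject) = 0.100, and 0.500×0.100 = 0.050 matches the joint entry. So Machine and Quality are independent.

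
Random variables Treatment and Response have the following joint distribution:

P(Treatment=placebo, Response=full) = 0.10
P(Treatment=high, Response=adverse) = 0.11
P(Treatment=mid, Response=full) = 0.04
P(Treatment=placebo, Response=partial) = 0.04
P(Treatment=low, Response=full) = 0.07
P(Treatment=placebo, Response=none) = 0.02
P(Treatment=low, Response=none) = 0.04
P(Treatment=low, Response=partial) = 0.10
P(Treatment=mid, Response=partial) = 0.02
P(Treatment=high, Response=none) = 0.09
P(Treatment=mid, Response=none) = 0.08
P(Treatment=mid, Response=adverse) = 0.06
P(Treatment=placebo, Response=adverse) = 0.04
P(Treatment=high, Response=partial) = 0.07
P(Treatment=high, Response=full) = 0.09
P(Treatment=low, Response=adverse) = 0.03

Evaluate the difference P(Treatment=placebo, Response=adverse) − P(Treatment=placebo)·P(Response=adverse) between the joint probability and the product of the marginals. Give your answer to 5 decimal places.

P(Treatment=placebo) = 0.02 + 0.04 + 0.10 + 0.04 = 0.20.
P(Response=adverse) = 0.04 + 0.03 + 0.06 + 0.11 = 0.24.
P(Treatment=placebo, Response=adverse) − P(Treatment=placebo)P(Response=adverse) = 0.04 − 0.20×0.24 = -0.00800.

-0.00800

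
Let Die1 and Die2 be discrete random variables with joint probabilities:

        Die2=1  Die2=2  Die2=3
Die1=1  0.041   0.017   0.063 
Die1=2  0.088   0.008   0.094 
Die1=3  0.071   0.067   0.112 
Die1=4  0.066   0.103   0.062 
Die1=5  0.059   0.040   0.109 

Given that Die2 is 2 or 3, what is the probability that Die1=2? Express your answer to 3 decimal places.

P(Die2=2) = 0.017 + 0.008 + 0.067 + 0.103 + 0.040 = 0.235.
P(Die2=3) = 0.063 + 0.094 + 0.112 + 0.062 + 0.109 = 0.440.
P(Die2 ∈ {2, 3}) = 0.235 + 0.440 = 0.675; P(Die1=2, Die2 ∈ {2, 3}) = 0.008 + 0.094 = 0.102.
P(Die1=2 | Die2 ∈ {2, 3}) = 0.102/0.675 = 0.151.

0.151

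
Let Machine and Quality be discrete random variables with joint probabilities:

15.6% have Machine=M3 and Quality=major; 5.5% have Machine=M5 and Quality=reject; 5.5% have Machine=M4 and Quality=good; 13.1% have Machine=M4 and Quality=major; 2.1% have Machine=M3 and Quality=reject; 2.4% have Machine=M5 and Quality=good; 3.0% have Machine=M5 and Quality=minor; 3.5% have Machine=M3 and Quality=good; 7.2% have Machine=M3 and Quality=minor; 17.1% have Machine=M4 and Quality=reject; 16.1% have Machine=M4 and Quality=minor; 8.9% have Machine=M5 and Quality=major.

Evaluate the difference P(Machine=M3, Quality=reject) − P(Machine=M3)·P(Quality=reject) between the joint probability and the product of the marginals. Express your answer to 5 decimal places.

-0.04915

P(Machine=M3) = 0.035 + 0.072 + 0.156 + 0.021 = 0.284.
P(Quality=reject) = 0.021 + 0.171 + 0.055 = 0.247.
P(Machine=M3, Quality=reject) − P(Machine=M3)P(Quality=reject) = 0.021 − 0.284×0.247 = -0.04915.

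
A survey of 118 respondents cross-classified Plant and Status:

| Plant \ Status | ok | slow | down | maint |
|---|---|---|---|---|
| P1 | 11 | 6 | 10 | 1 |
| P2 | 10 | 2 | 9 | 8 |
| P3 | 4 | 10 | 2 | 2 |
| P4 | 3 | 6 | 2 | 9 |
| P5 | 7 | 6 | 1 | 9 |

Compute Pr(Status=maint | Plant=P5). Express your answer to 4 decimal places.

Total with Plant=P5: 7 + 6 + 1 + 9 = 23.
P(Status=maint | Plant=P5) = 9/23 = 0.3913.

0.3913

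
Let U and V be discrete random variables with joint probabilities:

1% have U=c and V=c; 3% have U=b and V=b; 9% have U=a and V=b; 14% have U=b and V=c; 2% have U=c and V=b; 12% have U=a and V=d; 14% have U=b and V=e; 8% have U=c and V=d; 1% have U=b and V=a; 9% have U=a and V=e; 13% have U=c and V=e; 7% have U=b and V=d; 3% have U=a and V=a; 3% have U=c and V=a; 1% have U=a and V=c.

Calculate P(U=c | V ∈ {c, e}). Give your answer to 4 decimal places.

P(V=c) = 0.01 + 0.14 + 0.01 = 0.16.
P(V=e) = 0.09 + 0.14 + 0.13 = 0.36.
P(V ∈ {c, e}) = 0.16 + 0.36 = 0.52; P(U=c, V ∈ {c, e}) = 0.01 + 0.13 = 0.14.
P(U=c | V ∈ {c, e}) = 0.14/0.52 = 0.2692.

0.2692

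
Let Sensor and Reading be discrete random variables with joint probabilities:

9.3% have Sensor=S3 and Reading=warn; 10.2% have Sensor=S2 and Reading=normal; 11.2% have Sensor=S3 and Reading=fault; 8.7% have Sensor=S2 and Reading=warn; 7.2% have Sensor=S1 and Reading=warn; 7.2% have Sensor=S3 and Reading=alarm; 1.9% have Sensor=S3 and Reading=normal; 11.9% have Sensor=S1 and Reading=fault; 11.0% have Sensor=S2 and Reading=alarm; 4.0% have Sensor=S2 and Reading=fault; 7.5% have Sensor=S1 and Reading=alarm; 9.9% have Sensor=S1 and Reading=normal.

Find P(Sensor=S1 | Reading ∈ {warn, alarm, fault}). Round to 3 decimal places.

0.341

P(Reading=warn) = 0.072 + 0.087 + 0.093 = 0.252.
P(Reading=alarm) = 0.075 + 0.110 + 0.072 = 0.257.
P(Reading=fault) = 0.119 + 0.040 + 0.112 = 0.271.
P(Reading ∈ {warn, alarm, fault}) = 0.252 + 0.257 + 0.271 = 0.780; P(Sensor=S1, Reading ∈ {warn, alarm, fault}) = 0.072 + 0.075 + 0.119 = 0.266.
P(Sensor=S1 | Reading ∈ {warn, alarm, fault}) = 0.266/0.780 = 0.341.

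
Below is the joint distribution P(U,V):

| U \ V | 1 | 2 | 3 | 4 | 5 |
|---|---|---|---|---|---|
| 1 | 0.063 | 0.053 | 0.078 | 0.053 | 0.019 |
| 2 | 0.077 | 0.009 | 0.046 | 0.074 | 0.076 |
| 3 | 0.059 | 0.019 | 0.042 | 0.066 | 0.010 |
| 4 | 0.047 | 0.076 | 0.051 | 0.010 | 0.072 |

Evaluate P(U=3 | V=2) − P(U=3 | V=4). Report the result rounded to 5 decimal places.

-0.20410

P(V=2) = 0.053 + 0.009 + 0.019 + 0.076 = 0.157; P(U=3 | V=2) = 0.019/0.157 = 0.121019.
P(V=4) = 0.053 + 0.074 + 0.066 + 0.010 = 0.203; P(U=3 | V=4) = 0.066/0.203 = 0.325123.
Difference = -0.20410.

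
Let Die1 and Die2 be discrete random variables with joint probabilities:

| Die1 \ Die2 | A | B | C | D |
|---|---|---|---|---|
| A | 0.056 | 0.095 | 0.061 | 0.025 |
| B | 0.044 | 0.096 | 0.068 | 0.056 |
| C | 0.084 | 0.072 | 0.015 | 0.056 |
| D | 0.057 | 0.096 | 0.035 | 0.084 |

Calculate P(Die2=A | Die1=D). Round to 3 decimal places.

P(Die1=D) = 0.057 + 0.096 + 0.035 + 0.084 = 0.272.
P(Die2=A | Die1=D) = 0.057/0.272 = 0.210.

0.210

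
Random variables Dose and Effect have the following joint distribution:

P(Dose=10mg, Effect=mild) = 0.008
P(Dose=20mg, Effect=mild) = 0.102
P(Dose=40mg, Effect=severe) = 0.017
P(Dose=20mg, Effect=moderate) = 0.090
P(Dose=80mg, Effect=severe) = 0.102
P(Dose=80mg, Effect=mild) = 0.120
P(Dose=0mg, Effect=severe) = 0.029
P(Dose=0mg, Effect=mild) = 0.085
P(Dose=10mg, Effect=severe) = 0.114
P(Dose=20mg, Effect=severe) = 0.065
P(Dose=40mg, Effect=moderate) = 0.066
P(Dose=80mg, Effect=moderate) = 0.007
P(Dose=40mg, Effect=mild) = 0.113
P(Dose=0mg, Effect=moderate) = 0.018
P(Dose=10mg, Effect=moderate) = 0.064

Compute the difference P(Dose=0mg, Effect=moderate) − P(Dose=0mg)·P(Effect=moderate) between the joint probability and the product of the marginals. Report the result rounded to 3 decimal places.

P(Dose=0mg) = 0.085 + 0.018 + 0.029 = 0.132.
P(Effect=moderate) = 0.018 + 0.064 + 0.090 + 0.066 + 0.007 = 0.245.
P(Dose=0mg, Effect=moderate) − P(Dose=0mg)P(Effect=moderate) = 0.018 − 0.132×0.245 = -0.014.

-0.014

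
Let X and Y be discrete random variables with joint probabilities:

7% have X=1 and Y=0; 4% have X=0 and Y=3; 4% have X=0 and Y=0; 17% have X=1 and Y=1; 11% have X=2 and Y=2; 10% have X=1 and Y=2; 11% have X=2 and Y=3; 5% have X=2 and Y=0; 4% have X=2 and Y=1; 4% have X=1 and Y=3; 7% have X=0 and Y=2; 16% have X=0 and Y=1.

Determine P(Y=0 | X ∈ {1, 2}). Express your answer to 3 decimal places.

P(X=1) = 0.07 + 0.17 + 0.10 + 0.04 = 0.38.
P(X=2) = 0.05 + 0.04 + 0.11 + 0.11 = 0.31.
P(X ∈ {1, 2}) = 0.38 + 0.31 = 0.69; P(Y=0, X ∈ {1, 2}) = 0.07 + 0.05 = 0.12.
P(Y=0 | X ∈ {1, 2}) = 0.12/0.69 = 0.174.

0.174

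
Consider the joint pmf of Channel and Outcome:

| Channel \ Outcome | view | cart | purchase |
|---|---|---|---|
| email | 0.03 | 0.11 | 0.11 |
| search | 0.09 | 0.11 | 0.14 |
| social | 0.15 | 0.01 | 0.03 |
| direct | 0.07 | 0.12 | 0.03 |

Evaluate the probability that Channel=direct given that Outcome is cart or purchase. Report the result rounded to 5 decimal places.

0.22727

P(Outcome=cart) = 0.11 + 0.11 + 0.01 + 0.12 = 0.35.
P(Outcome=purchase) = 0.11 + 0.14 + 0.03 + 0.03 = 0.31.
P(Outcome ∈ {cart, purchase}) = 0.35 + 0.31 = 0.66; P(Channel=direct, Outcome ∈ {cart, purchase}) = 0.12 + 0.03 = 0.15.
P(Channel=direct | Outcome ∈ {cart, purchase}) = 0.15/0.66 = 0.22727.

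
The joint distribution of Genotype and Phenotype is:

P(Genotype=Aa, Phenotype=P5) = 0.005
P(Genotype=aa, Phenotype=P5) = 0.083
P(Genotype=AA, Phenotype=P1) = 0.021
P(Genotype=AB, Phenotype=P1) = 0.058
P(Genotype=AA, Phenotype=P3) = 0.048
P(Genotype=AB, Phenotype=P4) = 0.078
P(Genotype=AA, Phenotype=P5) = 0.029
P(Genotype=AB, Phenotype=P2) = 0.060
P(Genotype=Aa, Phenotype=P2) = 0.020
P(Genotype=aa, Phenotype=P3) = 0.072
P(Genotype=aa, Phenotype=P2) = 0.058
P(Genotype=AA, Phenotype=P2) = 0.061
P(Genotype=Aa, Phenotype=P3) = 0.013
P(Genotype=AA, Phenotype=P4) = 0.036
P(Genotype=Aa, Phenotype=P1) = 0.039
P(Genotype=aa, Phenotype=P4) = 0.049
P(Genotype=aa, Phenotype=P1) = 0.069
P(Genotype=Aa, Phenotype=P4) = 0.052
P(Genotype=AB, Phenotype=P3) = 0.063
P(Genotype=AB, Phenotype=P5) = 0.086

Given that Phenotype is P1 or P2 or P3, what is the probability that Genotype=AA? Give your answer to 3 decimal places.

P(Phenotype=P1) = 0.021 + 0.039 + 0.069 + 0.058 = 0.187.
P(Phenotype=P2) = 0.061 + 0.020 + 0.058 + 0.060 = 0.199.
P(Phenotype=P3) = 0.048 + 0.013 + 0.072 + 0.063 = 0.196.
P(Phenotype ∈ {P1, P2, P3}) = 0.187 + 0.199 + 0.196 = 0.582; P(Genotype=AA, Phenotype ∈ {P1, P2, P3}) = 0.021 + 0.061 + 0.048 = 0.130.
P(Genotype=AA | Phenotype ∈ {P1, P2, P3}) = 0.130/0.582 = 0.223.

0.223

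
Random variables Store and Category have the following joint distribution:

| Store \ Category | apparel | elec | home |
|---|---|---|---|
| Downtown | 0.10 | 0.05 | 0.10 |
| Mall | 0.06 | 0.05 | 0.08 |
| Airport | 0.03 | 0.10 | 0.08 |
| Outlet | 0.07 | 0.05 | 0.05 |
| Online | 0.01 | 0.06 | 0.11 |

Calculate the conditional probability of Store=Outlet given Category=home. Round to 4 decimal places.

P(Category=home) = 0.10 + 0.08 + 0.08 + 0.05 + 0.11 = 0.42.
P(Store=Outlet | Category=home) = 0.05/0.42 = 0.1190.

0.1190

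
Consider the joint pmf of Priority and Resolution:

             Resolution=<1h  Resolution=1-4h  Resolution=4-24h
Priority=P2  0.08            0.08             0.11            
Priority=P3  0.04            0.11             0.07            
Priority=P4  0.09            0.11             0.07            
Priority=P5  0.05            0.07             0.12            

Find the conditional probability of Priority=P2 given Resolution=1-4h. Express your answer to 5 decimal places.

P(Resolution=1-4h) = 0.08 + 0.11 + 0.11 + 0.07 = 0.37.
P(Priority=P2 | Resolution=1-4h) = 0.08/0.37 = 0.21622.

0.21622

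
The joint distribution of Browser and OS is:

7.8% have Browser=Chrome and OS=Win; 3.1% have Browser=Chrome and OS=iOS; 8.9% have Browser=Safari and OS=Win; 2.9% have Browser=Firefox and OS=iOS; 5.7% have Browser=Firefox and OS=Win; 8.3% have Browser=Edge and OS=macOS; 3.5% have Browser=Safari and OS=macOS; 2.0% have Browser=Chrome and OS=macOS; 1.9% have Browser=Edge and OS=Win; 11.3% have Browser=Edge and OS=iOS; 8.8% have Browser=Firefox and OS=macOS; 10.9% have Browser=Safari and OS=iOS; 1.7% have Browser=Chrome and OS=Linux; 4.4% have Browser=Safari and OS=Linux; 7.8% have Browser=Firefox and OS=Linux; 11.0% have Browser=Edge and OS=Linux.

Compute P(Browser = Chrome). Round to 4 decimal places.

0.1460

P(Browser=Chrome) = 0.078 + 0.020 + 0.017 + 0.031 = 0.146.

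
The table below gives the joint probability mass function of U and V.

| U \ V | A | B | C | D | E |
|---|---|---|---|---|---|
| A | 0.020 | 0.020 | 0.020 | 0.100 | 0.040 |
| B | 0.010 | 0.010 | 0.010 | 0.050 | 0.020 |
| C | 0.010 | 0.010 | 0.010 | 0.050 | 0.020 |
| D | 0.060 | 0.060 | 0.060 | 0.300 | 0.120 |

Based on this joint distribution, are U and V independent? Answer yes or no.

yes

Every cell satisfies P(U,V) = P(U)·P(V). For instance P(U=B) = 0.100, P(V=A) = 0.100, and 0.100×0.100 = 0.010 matches the joint entry. So U and V are independent.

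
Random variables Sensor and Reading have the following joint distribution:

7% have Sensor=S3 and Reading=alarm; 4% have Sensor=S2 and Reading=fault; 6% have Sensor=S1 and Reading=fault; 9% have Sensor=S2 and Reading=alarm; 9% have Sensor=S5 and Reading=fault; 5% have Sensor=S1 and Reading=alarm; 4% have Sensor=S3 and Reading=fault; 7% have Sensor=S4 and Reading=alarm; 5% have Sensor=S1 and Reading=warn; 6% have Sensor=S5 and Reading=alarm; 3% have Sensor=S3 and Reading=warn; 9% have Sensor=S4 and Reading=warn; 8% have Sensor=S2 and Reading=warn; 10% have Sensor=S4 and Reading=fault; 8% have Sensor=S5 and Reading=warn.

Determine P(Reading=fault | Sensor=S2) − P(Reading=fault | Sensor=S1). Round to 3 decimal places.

-0.185

P(Sensor=S2) = 0.08 + 0.09 + 0.04 = 0.21; P(Reading=fault | Sensor=S2) = 0.04/0.21 = 0.1905.
P(Sensor=S1) = 0.05 + 0.05 + 0.06 = 0.16; P(Reading=fault | Sensor=S1) = 0.06/0.16 = 0.3750.
Difference = -0.185.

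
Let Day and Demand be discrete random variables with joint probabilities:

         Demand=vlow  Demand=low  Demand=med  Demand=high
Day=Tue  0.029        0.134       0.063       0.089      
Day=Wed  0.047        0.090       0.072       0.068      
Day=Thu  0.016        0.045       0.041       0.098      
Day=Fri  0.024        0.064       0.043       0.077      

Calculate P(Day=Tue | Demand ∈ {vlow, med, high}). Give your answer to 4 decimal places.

P(Demand=vlow) = 0.029 + 0.047 + 0.016 + 0.024 = 0.116.
P(Demand=med) = 0.063 + 0.072 + 0.041 + 0.043 = 0.219.
P(Demand=high) = 0.089 + 0.068 + 0.098 + 0.077 = 0.332.
P(Demand ∈ {vlow, med, high}) = 0.116 + 0.219 + 0.332 = 0.667; P(Day=Tue, Demand ∈ {vlow, med, high}) = 0.029 + 0.063 + 0.089 = 0.181.
P(Day=Tue | Demand ∈ {vlow, med, high}) = 0.181/0.667 = 0.2714.

0.2714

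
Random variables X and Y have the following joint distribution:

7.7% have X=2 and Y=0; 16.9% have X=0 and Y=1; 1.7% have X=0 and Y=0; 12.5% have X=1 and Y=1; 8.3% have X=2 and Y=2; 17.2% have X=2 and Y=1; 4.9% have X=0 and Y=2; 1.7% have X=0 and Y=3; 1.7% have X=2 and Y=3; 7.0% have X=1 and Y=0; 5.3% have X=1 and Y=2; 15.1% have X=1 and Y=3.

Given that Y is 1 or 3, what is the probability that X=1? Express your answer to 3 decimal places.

P(Y=1) = 0.169 + 0.125 + 0.172 = 0.466.
P(Y=3) = 0.017 + 0.151 + 0.017 = 0.185.
P(Y ∈ {1, 3}) = 0.466 + 0.185 = 0.651; P(X=1, Y ∈ {1, 3}) = 0.125 + 0.151 = 0.276.
P(X=1 | Y ∈ {1, 3}) = 0.276/0.651 = 0.424.

0.424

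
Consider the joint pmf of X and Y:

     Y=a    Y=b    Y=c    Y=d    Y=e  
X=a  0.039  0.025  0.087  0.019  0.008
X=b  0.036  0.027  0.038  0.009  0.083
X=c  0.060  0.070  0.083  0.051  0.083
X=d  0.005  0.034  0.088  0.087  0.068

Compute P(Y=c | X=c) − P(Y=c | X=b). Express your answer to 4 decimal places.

P(X=c) = 0.060 + 0.070 + 0.083 + 0.051 + 0.083 = 0.347; P(Y=c | X=c) = 0.083/0.347 = 0.23919.
P(X=b) = 0.036 + 0.027 + 0.038 + 0.009 + 0.083 = 0.193; P(Y=c | X=b) = 0.038/0.193 = 0.19689.
Difference = 0.0423.

0.0423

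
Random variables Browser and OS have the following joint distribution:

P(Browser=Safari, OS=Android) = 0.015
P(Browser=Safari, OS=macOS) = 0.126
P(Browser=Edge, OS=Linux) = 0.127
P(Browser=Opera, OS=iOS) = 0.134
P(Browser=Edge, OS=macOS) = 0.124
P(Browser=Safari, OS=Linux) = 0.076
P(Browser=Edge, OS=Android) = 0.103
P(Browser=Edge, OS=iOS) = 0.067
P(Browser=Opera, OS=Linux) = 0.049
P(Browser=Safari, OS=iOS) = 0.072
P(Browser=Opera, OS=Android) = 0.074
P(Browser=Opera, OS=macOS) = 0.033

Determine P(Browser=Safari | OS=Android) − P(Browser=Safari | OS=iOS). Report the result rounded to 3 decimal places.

-0.186

P(OS=Android) = 0.015 + 0.103 + 0.074 = 0.192; P(Browser=Safari | OS=Android) = 0.015/0.192 = 0.0781.
P(OS=iOS) = 0.072 + 0.067 + 0.134 = 0.273; P(Browser=Safari | OS=iOS) = 0.072/0.273 = 0.2637.
Difference = -0.186.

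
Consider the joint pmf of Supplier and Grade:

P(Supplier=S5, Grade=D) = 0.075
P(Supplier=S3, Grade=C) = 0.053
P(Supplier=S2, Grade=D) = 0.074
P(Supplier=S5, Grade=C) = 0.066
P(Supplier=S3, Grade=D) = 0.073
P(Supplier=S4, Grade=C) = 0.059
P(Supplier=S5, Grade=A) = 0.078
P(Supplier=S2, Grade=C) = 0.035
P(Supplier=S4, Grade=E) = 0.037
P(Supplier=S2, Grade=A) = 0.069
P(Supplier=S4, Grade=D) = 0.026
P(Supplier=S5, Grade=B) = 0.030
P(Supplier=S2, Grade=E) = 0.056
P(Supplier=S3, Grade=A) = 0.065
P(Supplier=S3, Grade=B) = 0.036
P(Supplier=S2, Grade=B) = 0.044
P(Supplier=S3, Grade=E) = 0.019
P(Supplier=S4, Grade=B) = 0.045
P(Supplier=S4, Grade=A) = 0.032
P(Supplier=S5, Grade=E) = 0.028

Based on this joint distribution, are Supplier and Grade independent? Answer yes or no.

P(Supplier=S2) = 0.278 and P(Grade=C) = 0.213, so their product is 0.05921, but P(Supplier=S2, Grade=C) = 0.035. Since these differ, Supplier and Grade are not independent.

no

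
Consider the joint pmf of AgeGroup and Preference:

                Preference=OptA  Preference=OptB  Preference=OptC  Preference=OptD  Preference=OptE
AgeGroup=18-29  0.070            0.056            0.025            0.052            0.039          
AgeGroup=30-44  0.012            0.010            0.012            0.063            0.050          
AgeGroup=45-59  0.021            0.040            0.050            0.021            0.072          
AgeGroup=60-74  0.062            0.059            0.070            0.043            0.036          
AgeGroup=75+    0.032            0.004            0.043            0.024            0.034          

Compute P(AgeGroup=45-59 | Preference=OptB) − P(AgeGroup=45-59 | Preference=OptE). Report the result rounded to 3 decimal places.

P(Preference=OptB) = 0.056 + 0.010 + 0.040 + 0.059 + 0.004 = 0.169; P(AgeGroup=45-59 | Preference=OptB) = 0.040/0.169 = 0.2367.
P(Preference=OptE) = 0.039 + 0.050 + 0.072 + 0.036 + 0.034 = 0.231; P(AgeGroup=45-59 | Preference=OptE) = 0.072/0.231 = 0.3117.
Difference = -0.075.

-0.075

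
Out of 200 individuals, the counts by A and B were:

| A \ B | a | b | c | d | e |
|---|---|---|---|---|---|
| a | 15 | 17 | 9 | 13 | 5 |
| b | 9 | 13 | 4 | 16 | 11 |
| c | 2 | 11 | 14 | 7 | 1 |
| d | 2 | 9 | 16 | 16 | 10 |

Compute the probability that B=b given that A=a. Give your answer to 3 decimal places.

Total with A=a: 15 + 17 + 9 + 13 + 5 = 59.
P(B=b | A=a) = 17/59 = 0.288.

0.288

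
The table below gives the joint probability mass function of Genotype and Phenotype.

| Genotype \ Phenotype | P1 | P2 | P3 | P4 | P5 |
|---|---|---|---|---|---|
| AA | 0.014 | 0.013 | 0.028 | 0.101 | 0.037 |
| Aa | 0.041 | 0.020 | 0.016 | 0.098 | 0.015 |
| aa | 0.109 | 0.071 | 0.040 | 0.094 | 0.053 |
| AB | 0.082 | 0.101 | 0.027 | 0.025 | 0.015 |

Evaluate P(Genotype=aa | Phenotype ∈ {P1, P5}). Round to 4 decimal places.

P(Phenotype=P1) = 0.014 + 0.041 + 0.109 + 0.082 = 0.246.
P(Phenotype=P5) = 0.037 + 0.015 + 0.053 + 0.015 = 0.120.
P(Phenotype ∈ {P1, P5}) = 0.246 + 0.120 = 0.366; P(Genotype=aa, Phenotype ∈ {P1, P5}) = 0.109 + 0.053 = 0.162.
P(Genotype=aa | Phenotype ∈ {P1, P5}) = 0.162/0.366 = 0.4426.

0.4426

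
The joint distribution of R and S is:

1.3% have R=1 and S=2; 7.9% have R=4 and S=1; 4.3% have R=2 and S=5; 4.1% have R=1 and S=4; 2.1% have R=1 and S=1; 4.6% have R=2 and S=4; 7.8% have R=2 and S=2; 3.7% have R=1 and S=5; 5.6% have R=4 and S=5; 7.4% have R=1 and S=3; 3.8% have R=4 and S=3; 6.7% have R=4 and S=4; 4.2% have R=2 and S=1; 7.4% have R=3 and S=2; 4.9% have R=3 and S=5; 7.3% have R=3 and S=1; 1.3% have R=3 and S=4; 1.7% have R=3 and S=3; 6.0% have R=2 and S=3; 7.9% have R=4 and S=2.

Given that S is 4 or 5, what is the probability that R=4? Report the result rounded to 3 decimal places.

P(S=4) = 0.041 + 0.046 + 0.013 + 0.067 = 0.167.
P(S=5) = 0.037 + 0.043 + 0.049 + 0.056 = 0.185.
P(S ∈ {4, 5}) = 0.167 + 0.185 = 0.352; P(R=4, S ∈ {4, 5}) = 0.067 + 0.056 = 0.123.
P(R=4 | S ∈ {4, 5}) = 0.123/0.352 = 0.349.

0.349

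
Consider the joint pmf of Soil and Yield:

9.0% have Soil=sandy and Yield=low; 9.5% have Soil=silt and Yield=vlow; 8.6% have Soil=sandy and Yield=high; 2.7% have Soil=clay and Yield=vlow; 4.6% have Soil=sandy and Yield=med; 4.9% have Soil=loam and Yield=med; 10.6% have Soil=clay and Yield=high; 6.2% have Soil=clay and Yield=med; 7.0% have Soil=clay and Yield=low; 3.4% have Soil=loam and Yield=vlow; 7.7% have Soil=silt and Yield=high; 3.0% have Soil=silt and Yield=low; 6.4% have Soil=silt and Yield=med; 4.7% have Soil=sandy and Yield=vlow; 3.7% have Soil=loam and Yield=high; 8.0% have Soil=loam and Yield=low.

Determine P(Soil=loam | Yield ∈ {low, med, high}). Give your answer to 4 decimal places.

P(Yield=low) = 0.090 + 0.080 + 0.070 + 0.030 = 0.270.
P(Yield=med) = 0.046 + 0.049 + 0.062 + 0.064 = 0.221.
P(Yield=high) = 0.086 + 0.037 + 0.106 + 0.077 = 0.306.
P(Yield ∈ {low, med, high}) = 0.270 + 0.221 + 0.306 = 0.797; P(Soil=loam, Yield ∈ {low, med, high}) = 0.080 + 0.049 + 0.037 = 0.166.
P(Soil=loam | Yield ∈ {low, med, high}) = 0.166/0.797 = 0.2083.

0.2083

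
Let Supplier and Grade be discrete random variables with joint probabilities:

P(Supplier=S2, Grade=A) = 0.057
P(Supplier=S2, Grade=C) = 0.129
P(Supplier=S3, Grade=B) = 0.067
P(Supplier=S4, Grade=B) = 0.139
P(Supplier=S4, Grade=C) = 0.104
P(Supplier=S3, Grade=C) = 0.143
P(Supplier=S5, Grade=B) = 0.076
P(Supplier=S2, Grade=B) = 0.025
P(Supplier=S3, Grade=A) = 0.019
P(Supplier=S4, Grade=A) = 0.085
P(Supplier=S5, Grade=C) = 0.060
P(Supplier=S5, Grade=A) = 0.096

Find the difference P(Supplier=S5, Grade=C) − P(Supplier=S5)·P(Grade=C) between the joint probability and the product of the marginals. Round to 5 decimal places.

-0.04115

P(Supplier=S5) = 0.096 + 0.076 + 0.060 = 0.232.
P(Grade=C) = 0.129 + 0.143 + 0.104 + 0.060 = 0.436.
P(Supplier=S5, Grade=C) − P(Supplier=S5)P(Grade=C) = 0.060 − 0.232×0.436 = -0.04115.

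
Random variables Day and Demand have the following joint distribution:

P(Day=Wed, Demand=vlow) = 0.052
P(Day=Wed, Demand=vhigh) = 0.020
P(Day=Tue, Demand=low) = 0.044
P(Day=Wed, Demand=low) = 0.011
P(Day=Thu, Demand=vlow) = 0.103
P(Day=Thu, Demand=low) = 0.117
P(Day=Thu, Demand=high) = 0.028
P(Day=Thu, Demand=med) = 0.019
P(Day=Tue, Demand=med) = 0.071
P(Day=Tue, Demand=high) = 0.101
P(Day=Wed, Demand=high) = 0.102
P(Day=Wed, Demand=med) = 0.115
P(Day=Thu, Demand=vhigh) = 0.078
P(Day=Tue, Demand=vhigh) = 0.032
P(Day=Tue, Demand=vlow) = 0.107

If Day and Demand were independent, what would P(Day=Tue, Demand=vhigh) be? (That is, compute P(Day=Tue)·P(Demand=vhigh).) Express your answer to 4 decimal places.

0.0462

P(Day=Tue) = 0.107 + 0.044 + 0.071 + 0.101 + 0.032 = 0.355.
P(Demand=vhigh) = 0.032 + 0.020 + 0.078 = 0.130.
Product: 0.355 × 0.130 = 0.0462.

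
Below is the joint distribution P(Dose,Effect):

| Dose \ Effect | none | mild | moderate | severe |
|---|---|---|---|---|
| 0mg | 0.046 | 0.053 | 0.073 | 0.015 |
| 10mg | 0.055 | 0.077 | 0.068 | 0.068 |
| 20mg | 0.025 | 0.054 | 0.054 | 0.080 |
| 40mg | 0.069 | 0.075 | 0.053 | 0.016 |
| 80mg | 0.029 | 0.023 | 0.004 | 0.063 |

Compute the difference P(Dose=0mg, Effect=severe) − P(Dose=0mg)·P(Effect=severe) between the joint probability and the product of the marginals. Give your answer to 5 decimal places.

-0.03025

P(Dose=0mg) = 0.046 + 0.053 + 0.073 + 0.015 = 0.187.
P(Effect=severe) = 0.015 + 0.068 + 0.080 + 0.016 + 0.063 = 0.242.
P(Dose=0mg, Effect=severe) − P(Dose=0mg)P(Effect=severe) = 0.015 − 0.187×0.242 = -0.03025.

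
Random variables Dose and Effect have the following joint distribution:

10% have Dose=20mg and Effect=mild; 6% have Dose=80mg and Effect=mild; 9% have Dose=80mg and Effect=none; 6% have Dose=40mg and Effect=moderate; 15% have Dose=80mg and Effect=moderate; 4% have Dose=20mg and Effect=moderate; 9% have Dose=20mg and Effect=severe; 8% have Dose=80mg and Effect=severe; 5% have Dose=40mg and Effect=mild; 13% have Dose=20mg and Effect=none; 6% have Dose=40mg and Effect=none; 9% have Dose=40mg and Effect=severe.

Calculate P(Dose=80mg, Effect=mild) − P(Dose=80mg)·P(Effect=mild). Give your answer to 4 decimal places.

P(Dose=80mg) = 0.09 + 0.06 + 0.15 + 0.08 = 0.38.
P(Effect=mild) = 0.10 + 0.05 + 0.06 = 0.21.
P(Dose=80mg, Effect=mild) − P(Dose=80mg)P(Effect=mild) = 0.06 − 0.38×0.21 = -0.0198.

-0.0198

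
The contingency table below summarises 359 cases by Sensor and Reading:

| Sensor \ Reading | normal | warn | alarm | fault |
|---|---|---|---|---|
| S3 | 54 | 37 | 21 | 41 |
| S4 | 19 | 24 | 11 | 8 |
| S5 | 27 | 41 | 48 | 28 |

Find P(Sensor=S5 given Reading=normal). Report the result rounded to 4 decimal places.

Total with Reading=normal: 54 + 19 + 27 = 100.
P(Sensor=S5 | Reading=normal) = 27/100 = 0.2700.

0.2700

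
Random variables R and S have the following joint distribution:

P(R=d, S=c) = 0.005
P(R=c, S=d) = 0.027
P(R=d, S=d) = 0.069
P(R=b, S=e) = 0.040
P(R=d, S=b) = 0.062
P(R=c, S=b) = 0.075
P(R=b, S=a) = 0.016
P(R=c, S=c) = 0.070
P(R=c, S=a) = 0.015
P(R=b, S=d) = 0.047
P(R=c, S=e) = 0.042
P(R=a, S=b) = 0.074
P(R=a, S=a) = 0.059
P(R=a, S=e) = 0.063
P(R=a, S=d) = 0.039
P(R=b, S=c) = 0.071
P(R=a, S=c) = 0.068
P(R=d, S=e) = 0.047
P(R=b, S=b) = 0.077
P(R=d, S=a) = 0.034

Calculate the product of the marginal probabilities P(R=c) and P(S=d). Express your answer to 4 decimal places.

P(R=c) = 0.015 + 0.075 + 0.070 + 0.027 + 0.042 = 0.229.
P(S=d) = 0.039 + 0.047 + 0.027 + 0.069 = 0.182.
Product: 0.229 × 0.182 = 0.0417.

0.0417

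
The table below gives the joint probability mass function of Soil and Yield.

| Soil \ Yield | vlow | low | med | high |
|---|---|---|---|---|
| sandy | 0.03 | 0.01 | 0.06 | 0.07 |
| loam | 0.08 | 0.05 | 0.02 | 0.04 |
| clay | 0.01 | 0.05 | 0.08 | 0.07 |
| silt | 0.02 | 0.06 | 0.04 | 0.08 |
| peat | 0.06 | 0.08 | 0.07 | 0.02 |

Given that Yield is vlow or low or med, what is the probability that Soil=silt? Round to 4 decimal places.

P(Yield=vlow) = 0.03 + 0.08 + 0.01 + 0.02 + 0.06 = 0.20.
P(Yield=low) = 0.01 + 0.05 + 0.05 + 0.06 + 0.08 = 0.25.
P(Yield=med) = 0.06 + 0.02 + 0.08 + 0.04 + 0.07 = 0.27.
P(Yield ∈ {vlow, low, med}) = 0.20 + 0.25 + 0.27 = 0.72; P(Soil=silt, Yield ∈ {vlow, low, med}) = 0.02 + 0.06 + 0.04 = 0.12.
P(Soil=silt | Yield ∈ {vlow, low, med}) = 0.12/0.72 = 0.1667.

0.1667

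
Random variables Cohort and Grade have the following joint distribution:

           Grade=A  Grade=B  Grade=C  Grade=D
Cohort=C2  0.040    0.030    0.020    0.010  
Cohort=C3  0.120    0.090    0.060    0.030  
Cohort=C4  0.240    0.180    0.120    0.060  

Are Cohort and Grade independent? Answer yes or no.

yes

Every cell satisfies P(Cohort,Grade) = P(Cohort)·P(Grade). For instance P(Cohort=C4) = 0.600, P(Grade=A) = 0.400, and 0.600×0.400 = 0.240 matches the joint entry. So Cohort and Grade are independent.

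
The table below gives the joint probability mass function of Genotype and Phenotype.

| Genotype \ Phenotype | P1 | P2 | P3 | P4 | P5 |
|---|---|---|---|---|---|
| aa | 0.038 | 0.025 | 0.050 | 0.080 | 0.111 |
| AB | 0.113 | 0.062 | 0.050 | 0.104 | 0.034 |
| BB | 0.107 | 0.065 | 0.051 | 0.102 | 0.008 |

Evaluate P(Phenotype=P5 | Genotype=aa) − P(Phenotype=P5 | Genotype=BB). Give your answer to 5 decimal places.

P(Genotype=aa) = 0.038 + 0.025 + 0.050 + 0.080 + 0.111 = 0.304; P(Phenotype=P5 | Genotype=aa) = 0.111/0.304 = 0.365132.
P(Genotype=BB) = 0.107 + 0.065 + 0.051 + 0.102 + 0.008 = 0.333; P(Phenotype=P5 | Genotype=BB) = 0.008/0.333 = 0.024024.
Difference = 0.34111.

0.34111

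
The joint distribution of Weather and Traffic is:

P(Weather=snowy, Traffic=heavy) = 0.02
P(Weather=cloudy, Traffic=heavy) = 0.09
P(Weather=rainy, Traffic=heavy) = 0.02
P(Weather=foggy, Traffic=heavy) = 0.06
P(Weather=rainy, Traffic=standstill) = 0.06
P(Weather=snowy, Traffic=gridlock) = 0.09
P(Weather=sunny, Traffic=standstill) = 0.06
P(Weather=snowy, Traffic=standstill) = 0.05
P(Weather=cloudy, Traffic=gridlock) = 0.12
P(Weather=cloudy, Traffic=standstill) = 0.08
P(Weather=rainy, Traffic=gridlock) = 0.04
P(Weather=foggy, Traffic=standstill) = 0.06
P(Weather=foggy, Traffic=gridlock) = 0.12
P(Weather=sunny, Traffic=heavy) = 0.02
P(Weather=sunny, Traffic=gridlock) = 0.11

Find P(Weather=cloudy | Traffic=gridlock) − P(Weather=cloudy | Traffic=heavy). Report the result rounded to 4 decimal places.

P(Traffic=gridlock) = 0.11 + 0.12 + 0.04 + 0.09 + 0.12 = 0.48; P(Weather=cloudy | Traffic=gridlock) = 0.12/0.48 = 0.25000.
P(Traffic=heavy) = 0.02 + 0.09 + 0.02 + 0.02 + 0.06 = 0.21; P(Weather=cloudy | Traffic=heavy) = 0.09/0.21 = 0.42857.
Difference = -0.1786.

-0.1786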